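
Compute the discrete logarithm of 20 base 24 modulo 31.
26

Baby-step giant-step with step n = ⌈√31⌉ = 6.
Baby steps 24^j mod 31 (j:value) for j=0..5: 0:1, 1:24, 2:18, 3:29, 4:14, 5:26.
Giant-step multiplier: 24^(-6) ≡ 24^(30-6) = 24^24 ≡ 8 (mod 31).
Giant steps γ_i = 20·8^i mod 31: γ_0=20, γ_1=5, γ_2=9, γ_3=10, γ_4=18 (in table at j=2).
x = i·n + j = 4·6 + 2 = 26.
Check: 24^26 ≡ 20 (mod 31).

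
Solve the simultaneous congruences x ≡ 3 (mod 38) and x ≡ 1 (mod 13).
79

Using Chinese Remainder Theorem:
M = 38 × 13 = 494
M1 = 13, M2 = 38
y1 = 13^(-1) mod 38 = 3
y2 = 38^(-1) mod 13 = 12
x = (3×13×3 + 1×38×12) mod 494 = 79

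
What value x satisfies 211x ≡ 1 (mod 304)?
219

gcd(211, 304) = 1, so the inverse exists.
Extended Euclidean algorithm on (304, 211):
304 = 1 × 211 + 93  ⟹  93 = (1)·304 + (-1)·211
211 = 2 × 93 + 25  ⟹  25 = (-2)·304 + (3)·211
93 = 3 × 25 + 18  ⟹  18 = (7)·304 + (-10)·211
25 = 1 × 18 + 7  ⟹  7 = (-9)·304 + (13)·211
18 = 2 × 7 + 4  ⟹  4 = (25)·304 + (-36)·211
7 = 1 × 4 + 3  ⟹  3 = (-34)·304 + (49)·211
4 = 1 × 3 + 1  ⟹  1 = (59)·304 + (-85)·211
So (-85)·211 ≡ 1 (mod 304), i.e. 211^(-1) ≡ -85 ≡ 219 (mod 304).
Check: 211 × 219 = 46209 ≡ 1 (mod 304)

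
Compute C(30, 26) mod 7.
0

Using Lucas' theorem:
Write n=30 and k=26 in base 7:
n in base 7: [4, 2]
k in base 7: [3, 5]
C(30,26) mod 7 = ∏ C(n_i, k_i) mod 7
Digit binomials (mod 7): C(4,3) = 4; C(2,5) = 0 (k_i > n_i)
Product: 4 × 0 = 0 ≡ 0 (mod 7)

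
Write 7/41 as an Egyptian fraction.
1/6 + 1/246

Greedy algorithm:
7/41: ceiling(41/7) = 6, use 1/6
1/246: ceiling(246/1) = 246, use 1/246
Result: 7/41 = 1/6 + 1/246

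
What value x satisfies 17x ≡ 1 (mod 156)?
101

gcd(17, 156) = 1, so the inverse exists.
Extended Euclidean algorithm on (156, 17):
156 = 9 × 17 + 3  ⟹  3 = (1)·156 + (-9)·17
17 = 5 × 3 + 2  ⟹  2 = (-5)·156 + (46)·17
3 = 1 × 2 + 1  ⟹  1 = (6)·156 + (-55)·17
So (-55)·17 ≡ 1 (mod 156), i.e. 17^(-1) ≡ -55 ≡ 101 (mod 156).
Check: 17 × 101 = 1717 ≡ 1 (mod 156)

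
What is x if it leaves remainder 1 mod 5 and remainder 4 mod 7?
11

Using Chinese Remainder Theorem:
M = 5 × 7 = 35
M1 = 7, M2 = 5
y1 = 7^(-1) mod 5 = 3
y2 = 5^(-1) mod 7 = 3
x = (1×7×3 + 4×5×3) mod 35 = 11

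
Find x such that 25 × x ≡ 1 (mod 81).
13

gcd(25, 81) = 1, so the inverse exists.
Extended Euclidean algorithm on (81, 25):
81 = 3 × 25 + 6  ⟹  6 = (1)·81 + (-3)·25
25 = 4 × 6 + 1  ⟹  1 = (-4)·81 + (13)·25
So (13)·25 ≡ 1 (mod 81), i.e. 25^(-1) ≡ 13 (mod 81).
Check: 25 × 13 = 325 ≡ 1 (mod 81)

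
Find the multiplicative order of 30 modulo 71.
7

71 is prime, so ord(30) divides φ(71) = 70.
Divisors of 70: 1, 2, 5, 7, 10, 14, 35, 70.
Repeated squaring: 30^1 ≡ 30, 30^2 ≡ 48, 30^4 ≡ 32, 30^8 ≡ 30, 30^16 ≡ 48, 30^32 ≡ 32, 30^64 ≡ 30 (mod 71).
Test 30^d mod 71 for each divisor d in increasing order:
30^1 ≡ 30
30^2 ≡ 48
30^5 = 30^4·30^1 ≡ 37
30^7 = 30^4·30^2·30^1 ≡ 1  ← first divisor giving 1
The order is 7.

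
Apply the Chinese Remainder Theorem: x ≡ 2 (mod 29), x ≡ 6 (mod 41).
785

Using Chinese Remainder Theorem:
M = 29 × 41 = 1189
M1 = 41, M2 = 29
y1 = 41^(-1) mod 29 = 17
y2 = 29^(-1) mod 41 = 17
x = (2×41×17 + 6×29×17) mod 1189 = 785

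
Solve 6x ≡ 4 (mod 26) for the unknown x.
x ≡ 5 (mod 13)

gcd(6, 26) = 2, which divides 4, so solutions exist.
Divide through by 2: 3x ≡ 2 (mod 13).
Find 3^(-1) mod 13 by the extended Euclidean algorithm:
13 = 4 × 3 + 1  ⟹  1 = (1)·13 + (-4)·3
So (-4)·3 ≡ 1 (mod 13), i.e. 3^(-1) ≡ -4 ≡ 9 (mod 13).
x ≡ 9 × 2 = 18 ≡ 5 (mod 13).
Check: 6 × 5 = 30 ≡ 4 (mod 26).
x ≡ 5 (mod 13), giving 2 solutions mod 26.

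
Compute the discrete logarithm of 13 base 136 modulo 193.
105

Baby-step giant-step with step n = ⌈√193⌉ = 14.
Baby steps 136^j mod 193 (j:value) for j=0..13: 0:1, 1:136, 2:161, 3:87, 4:59, 5:111, 6:42, 7:115, 8:7, 9:180, 10:162, 11:30, 12:27, 13:5.
Giant-step multiplier: 136^(-14) ≡ 136^(192-14) = 136^178 ≡ 86 (mod 193).
Giant steps γ_i = 13·86^i mod 193: γ_0=13, γ_1=153, γ_2=34, γ_3=29, γ_4=178, γ_5=61, γ_6=35, γ_7=115 (in table at j=7).
x = i·n + j = 7·14 + 7 = 105.
Check: 136^105 ≡ 13 (mod 193).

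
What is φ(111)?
72

111 = 3 × 37
φ(n) = n × ∏(1 - 1/p) for each prime p dividing n
φ(111) = 111 × (1 - 1/3) × (1 - 1/37) = 72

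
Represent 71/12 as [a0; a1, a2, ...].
[5; 1, 11]

Euclidean algorithm steps:
71 = 5 × 12 + 11
12 = 1 × 11 + 1
11 = 11 × 1 + 0
Continued fraction: [5; 1, 11]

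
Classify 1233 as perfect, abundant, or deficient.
deficient

Proper divisors of 1233: sum = 1 + 3 + 9 + 137 + 411 = 561
Since 561 < 1233, 1233 is deficient.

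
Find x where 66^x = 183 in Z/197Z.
147

Baby-step giant-step with step n = ⌈√197⌉ = 15.
Baby steps 66^j mod 197 (j:value) for j=0..14: 0:1, 1:66, 2:22, 3:73, 4:90, 5:30, 6:10, 7:69, 8:23, 9:139, 10:112, 11:103, 12:100, 13:99, 14:33.
Giant-step multiplier: 66^(-15) ≡ 66^(196-15) = 66^181 ≡ 18 (mod 197).
Giant steps γ_i = 183·18^i mod 197: γ_0=183, γ_1=142, γ_2=192, γ_3=107, γ_4=153, γ_5=193, γ_6=125, γ_7=83, γ_8=115, γ_9=100 (in table at j=12).
x = i·n + j = 9·15 + 12 = 147.
Check: 66^147 ≡ 183 (mod 197).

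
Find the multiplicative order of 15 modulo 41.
40

41 is prime, so ord(15) divides φ(41) = 40.
Divisors of 40: 1, 2, 4, 5, 8, 10, 20, 40.
Repeated squaring: 15^1 ≡ 15, 15^2 ≡ 20, 15^4 ≡ 31, 15^8 ≡ 18, 15^16 ≡ 37, 15^32 ≡ 16 (mod 41).
Test 15^d mod 41 for each divisor d in increasing order:
15^1 ≡ 15
15^2 ≡ 20
15^4 ≡ 31
15^5 = 15^4·15^1 ≡ 14
15^8 ≡ 18
15^10 = 15^8·15^2 ≡ 32
15^20 = 15^16·15^4 ≡ 40
15^40 = 15^32·15^8 ≡ 1  ← first divisor giving 1
The order is 40.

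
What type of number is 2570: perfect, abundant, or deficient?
deficient

Proper divisors of 2570: sum = 1 + 2 + 5 + 10 + 257 + 514 + 1285 = 2074
Since 2074 < 2570, 2570 is deficient.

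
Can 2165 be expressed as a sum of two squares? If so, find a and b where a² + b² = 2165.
7² + 46² (a=7, b=46)

Factorization: 2165 = 5 × 433
By Fermat: n is sum of two squares iff every prime p ≡ 3 (mod 4) appears to even power.
All primes ≡ 3 (mod 4) appear to even power.
Search a = 0, 1, 2, … for 2165 - a² a perfect square: first hit at a = 7: 2165 - 49 = 2116 = 46².
2165 = 7² + 46² = 49 + 2116 ✓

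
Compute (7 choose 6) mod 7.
0

Using Lucas' theorem:
Write n=7 and k=6 in base 7:
n in base 7: [1, 0]
k in base 7: [0, 6]
C(7,6) mod 7 = ∏ C(n_i, k_i) mod 7
Digit binomials (mod 7): C(1,0) = 1; C(0,6) = 0 (k_i > n_i)
Product: 1 × 0 = 0 ≡ 0 (mod 7)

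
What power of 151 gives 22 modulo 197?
78

Baby-step giant-step with step n = ⌈√197⌉ = 15.
Baby steps 151^j mod 197 (j:value) for j=0..14: 0:1, 1:151, 2:146, 3:179, 4:40, 5:130, 6:127, 7:68, 8:24, 9:78, 10:155, 11:159, 12:172, 13:165, 14:93.
Giant-step multiplier: 151^(-15) ≡ 151^(196-15) = 151^181 ≡ 95 (mod 197).
Giant steps γ_i = 22·95^i mod 197: γ_0=22, γ_1=120, γ_2=171, γ_3=91, γ_4=174, γ_5=179 (in table at j=3).
x = i·n + j = 5·15 + 3 = 78.
Check: 151^78 ≡ 22 (mod 197).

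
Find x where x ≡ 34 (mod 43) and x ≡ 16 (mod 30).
1066

Using Chinese Remainder Theorem:
M = 43 × 30 = 1290
M1 = 30, M2 = 43
y1 = 30^(-1) mod 43 = 33
y2 = 43^(-1) mod 30 = 7
x = (34×30×33 + 16×43×7) mod 1290 = 1066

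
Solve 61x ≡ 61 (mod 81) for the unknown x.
x ≡ 1 (mod 81)

gcd(61, 81) = 1, which divides 61, so solutions exist.
Find 61^(-1) mod 81 by the extended Euclidean algorithm:
81 = 1 × 61 + 20  ⟹  20 = (1)·81 + (-1)·61
61 = 3 × 20 + 1  ⟹  1 = (-3)·81 + (4)·61
So (4)·61 ≡ 1 (mod 81), i.e. 61^(-1) ≡ 4 (mod 81).
x ≡ 4 × 61 = 244 ≡ 1 (mod 81).
Check: 61 × 1 = 61 ≡ 61 (mod 81).
Unique solution: x ≡ 1 (mod 81)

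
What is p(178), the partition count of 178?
571701605655

p(n) counts ways to write n as a sum of positive integers (order ignored).
Euler's pentagonal recurrence: p(k) = p(k-1) + p(k-2) - p(k-5) - p(k-7) + p(k-12) + p(k-15) - ... (offsets j(3j∓1)/2, signs ++--, p(0)=1, p(<0)=0).
DP table for k = 0..177: p(0)=1, p(1)=1, p(2)=2, p(3)=3, p(4)=5, p(5)=7, p(6)=11, p(7)=15, p(8)=22, p(9)=30, p(10)=42, p(11)=56, p(12)=77, p(13)=101, p(14)=135, p(15)=176, p(16)=231, p(17)=297, p(18)=385, p(19)=490, p(20)=627, p(21)=792, p(22)=1002, p(23)=1255, p(24)=1575, p(25)=1958, p(26)=2436, p(27)=3010, p(28)=3718, p(29)=4565, p(30)=5604, p(31)=6842, p(32)=8349, p(33)=10143, p(34)=12310, p(35)=14883, p(36)=17977, p(37)=21637, p(38)=26015, p(39)=31185, p(40)=37338, p(41)=44583, p(42)=53174, p(43)=63261, p(44)=75175, p(45)=89134, p(46)=105558, p(47)=124754, p(48)=147273, p(49)=173525, p(50)=204226, p(51)=239943, p(52)=281589, p(53)=329931, p(54)=386155, p(55)=451276, p(56)=526823, p(57)=614154, p(58)=715220, p(59)=831820, p(60)=966467, p(61)=1121505, p(62)=1300156, p(63)=1505499, p(64)=1741630, p(65)=2012558, p(66)=2323520, p(67)=2679689, p(68)=3087735, p(69)=3554345, p(70)=4087968, p(71)=4697205, p(72)=5392783, p(73)=6185689, p(74)=7089500, p(75)=8118264, p(76)=9289091, p(77)=10619863, p(78)=12132164, p(79)=13848650, p(80)=15796476, p(81)=18004327, p(82)=20506255, p(83)=23338469, p(84)=26543660, p(85)=30167357, p(86)=34262962, p(87)=38887673, p(88)=44108109, p(89)=49995925, p(90)=56634173, p(91)=64112359, p(92)=72533807, p(93)=82010177, p(94)=92669720, p(95)=104651419, p(96)=118114304, p(97)=133230930, p(98)=150198136, p(99)=169229875, p(100)=190569292, p(101)=214481126, p(102)=241265379, p(103)=271248950, p(104)=304801365, p(105)=342325709, p(106)=384276336, p(107)=431149389, p(108)=483502844, p(109)=541946240, p(110)=607163746, p(111)=679903203, p(112)=761002156, p(113)=851376628, p(114)=952050665, p(115)=1064144451, p(116)=1188908248, p(117)=1327710076, p(118)=1482074143, p(119)=1653668665, p(120)=1844349560, p(121)=2056148051, p(122)=2291320912, p(123)=2552338241, p(124)=2841940500, p(125)=3163127352, p(126)=3519222692, p(127)=3913864295, p(128)=4351078600, p(129)=4835271870, p(130)=5371315400, p(131)=5964539504, p(132)=6620830889, p(133)=7346629512, p(134)=8149040695, p(135)=9035836076, p(136)=10015581680, p(137)=11097645016, p(138)=12292341831, p(139)=13610949895, p(140)=15065878135, p(141)=16670689208, p(142)=18440293320, p(143)=20390982757, p(144)=22540654445, p(145)=24908858009, p(146)=27517052599, p(147)=30388671978, p(148)=33549419497, p(149)=37027355200, p(150)=40853235313, p(151)=45060624582, p(152)=49686288421, p(153)=54770336324, p(154)=60356673280, p(155)=66493182097, p(156)=73232243759, p(157)=80630964769, p(158)=88751778802, p(159)=97662728555, p(160)=107438159466, p(161)=118159068427, p(162)=129913904637, p(163)=142798995930, p(164)=156919475295, p(165)=172389800255, p(166)=189334822579, p(167)=207890420102, p(168)=228204732751, p(169)=250438925115, p(170)=274768617130, p(171)=301384802048, p(172)=330495499613, p(173)=362326859895, p(174)=397125074750, p(175)=435157697830, p(176)=476715857290, p(177)=522115831195.
Final step: p(178) = p(177) + p(176) - p(173) - p(171) + p(166) + p(163) - p(156) - p(152) + p(143) + p(138) - p(127) - p(121) + p(108) + p(101) - p(86) - p(78) + p(61) + p(52) - p(33) - p(23) + p(2)
= 522115831195 + 476715857290 - 362326859895 - 301384802048 + 189334822579 + 142798995930 - 73232243759 - 49686288421 + 20390982757 + 12292341831 - 3913864295 - 2056148051 + 483502844 + 214481126 - 34262962 - 12132164 + 1121505 + 281589 - 10143 - 1255 + 2
= 571701605655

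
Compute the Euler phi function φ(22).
10

22 = 2 × 11
φ(n) = n × ∏(1 - 1/p) for each prime p dividing n
φ(22) = 22 × (1 - 1/2) × (1 - 1/11) = 10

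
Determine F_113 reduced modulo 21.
1

Matrix identity: Q^n = [[F_(n+1), F_n], [F_n, F_(n-1)]] with Q = [[1,1],[1,0]].
n = 113 = 1110001₂. Square-and-multiply, entries mod 21:
Q^1 = [[1,1],[1,0]]
Q^3 = (Q^1)²·Q = [[3,2],[2,1]]
Q^7 = (Q^3)²·Q = [[0,13],[13,8]]
Q^14 = (Q^7)² = [[1,20],[20,2]]
Q^28 = (Q^14)² = [[2,18],[18,5]]
Q^56 = (Q^28)² = [[13,0],[0,13]]
Q^113 = (Q^56)²·Q = [[1,1],[1,0]]
F_113 mod 21 = Q^113[0][1] = 1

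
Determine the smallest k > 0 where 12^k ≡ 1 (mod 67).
66

67 is prime, so ord(12) divides φ(67) = 66.
Divisors of 66: 1, 2, 3, 6, 11, 22, 33, 66.
Repeated squaring: 12^1 ≡ 12, 12^2 ≡ 10, 12^4 ≡ 33, 12^8 ≡ 17, 12^16 ≡ 21, 12^32 ≡ 39, 12^64 ≡ 47 (mod 67).
Test 12^d mod 67 for each divisor d in increasing order:
12^1 ≡ 12
12^2 ≡ 10
12^3 = 12^2·12^1 ≡ 53
12^6 = 12^4·12^2 ≡ 62
12^11 = 12^8·12^2·12^1 ≡ 30
12^22 = 12^16·12^4·12^2 ≡ 29
12^33 = 12^32·12^1 ≡ 66
12^66 = 12^64·12^2 ≡ 1  ← first divisor giving 1
The order is 66.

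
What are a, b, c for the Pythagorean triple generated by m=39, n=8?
(1457, 624, 1585)

Euclid's formula: a = m² - n², b = 2mn, c = m² + n²
m = 39, n = 8
a = 39² - 8² = 1521 - 64 = 1457
b = 2 × 39 × 8 = 624
c = 39² + 8² = 1521 + 64 = 1585
Verification: 1457² + 624² = 2122849 + 389376 = 2512225 = 1585² ✓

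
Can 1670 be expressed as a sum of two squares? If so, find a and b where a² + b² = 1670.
Not possible

Factorization: 1670 = 2 × 5 × 167
By Fermat: n is sum of two squares iff every prime p ≡ 3 (mod 4) appears to even power.
Prime(s) ≡ 3 (mod 4) with odd exponent: [(167, 1)]
Therefore 1670 cannot be expressed as a² + b².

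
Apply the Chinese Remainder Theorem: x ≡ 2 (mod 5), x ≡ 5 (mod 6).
17

Using Chinese Remainder Theorem:
M = 5 × 6 = 30
M1 = 6, M2 = 5
y1 = 6^(-1) mod 5 = 1
y2 = 5^(-1) mod 6 = 5
x = (2×6×1 + 5×5×5) mod 30 = 17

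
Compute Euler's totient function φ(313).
312

313 = 313
φ(n) = n × ∏(1 - 1/p) for each prime p dividing n
φ(313) = 313 × (1 - 1/313) = 312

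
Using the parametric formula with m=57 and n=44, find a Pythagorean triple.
(1313, 5016, 5185)

Euclid's formula: a = m² - n², b = 2mn, c = m² + n²
m = 57, n = 44
a = 57² - 44² = 3249 - 1936 = 1313
b = 2 × 57 × 44 = 5016
c = 57² + 44² = 3249 + 1936 = 5185
Verification: 1313² + 5016² = 1723969 + 25160256 = 26884225 = 5185² ✓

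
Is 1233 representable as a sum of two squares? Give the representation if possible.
12² + 33² (a=12, b=33)

Factorization: 1233 = 3^2 × 137
By Fermat: n is sum of two squares iff every prime p ≡ 3 (mod 4) appears to even power.
All primes ≡ 3 (mod 4) appear to even power.
Search a = 0, 1, 2, … for 1233 - a² a perfect square: first hit at a = 12: 1233 - 144 = 1089 = 33².
1233 = 12² + 33² = 144 + 1089 ✓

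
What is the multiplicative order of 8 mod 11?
10

11 is prime, so ord(8) divides φ(11) = 10.
Divisors of 10: 1, 2, 5, 10.
Repeated squaring: 8^1 ≡ 8, 8^2 ≡ 9, 8^4 ≡ 4, 8^8 ≡ 5 (mod 11).
Test 8^d mod 11 for each divisor d in increasing order:
8^1 ≡ 8
8^2 ≡ 9
8^5 = 8^4·8^1 ≡ 10
8^10 = 8^8·8^2 ≡ 1  ← first divisor giving 1
The order is 10.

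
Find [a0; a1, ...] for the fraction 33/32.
[1; 32]

Euclidean algorithm steps:
33 = 1 × 32 + 1
32 = 32 × 1 + 0
Continued fraction: [1; 32]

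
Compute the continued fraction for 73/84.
[0; 1, 6, 1, 1, 1, 3]

Euclidean algorithm steps:
73 = 0 × 84 + 73
84 = 1 × 73 + 11
73 = 6 × 11 + 7
11 = 1 × 7 + 4
7 = 1 × 4 + 3
4 = 1 × 3 + 1
3 = 3 × 1 + 0
Continued fraction: [0; 1, 6, 1, 1, 1, 3]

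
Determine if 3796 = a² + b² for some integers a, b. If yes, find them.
14² + 60² (a=14, b=60)

Factorization: 3796 = 2^2 × 13 × 73
By Fermat: n is sum of two squares iff every prime p ≡ 3 (mod 4) appears to even power.
All primes ≡ 3 (mod 4) appear to even power.
Search a = 0, 1, 2, … for 3796 - a² a perfect square: first hit at a = 14: 3796 - 196 = 3600 = 60².
3796 = 14² + 60² = 196 + 3600 ✓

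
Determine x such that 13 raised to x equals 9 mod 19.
16

Baby-step giant-step with step n = ⌈√19⌉ = 5.
Baby steps 13^j mod 19 (j:value) for j=0..4: 0:1, 1:13, 2:17, 3:12, 4:4.
Giant-step multiplier: 13^(-5) ≡ 13^(18-5) = 13^13 ≡ 15 (mod 19).
Giant steps γ_i = 9·15^i mod 19: γ_0=9, γ_1=2, γ_2=11, γ_3=13 (in table at j=1).
x = i·n + j = 3·5 + 1 = 16.
Check: 13^16 ≡ 9 (mod 19).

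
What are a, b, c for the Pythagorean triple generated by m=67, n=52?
(1785, 6968, 7193)

Euclid's formula: a = m² - n², b = 2mn, c = m² + n²
m = 67, n = 52
a = 67² - 52² = 4489 - 2704 = 1785
b = 2 × 67 × 52 = 6968
c = 67² + 52² = 4489 + 2704 = 7193
Verification: 1785² + 6968² = 3186225 + 48553024 = 51739249 = 7193² ✓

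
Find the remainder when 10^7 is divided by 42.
10

Repeated squaring. Binary of 7 = 111.
10^1 ≡ 10 (mod 42); 10^2 ≡ 16 (mod 42); 10^4 ≡ 4 (mod 42)
10^7 = 10^1 × 10^2 × 10^4 ≡ 10 (mod 42)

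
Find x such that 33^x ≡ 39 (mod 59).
9

Baby-step giant-step with step n = ⌈√59⌉ = 8.
Baby steps 33^j mod 59 (j:value) for j=0..7: 0:1, 1:33, 2:27, 3:6, 4:21, 5:44, 6:36, 7:8.
Giant-step multiplier: 33^(-8) ≡ 33^(58-8) = 33^50 ≡ 19 (mod 59).
Giant steps γ_i = 39·19^i mod 59: γ_0=39, γ_1=33 (in table at j=1).
x = i·n + j = 1·8 + 1 = 9.
Check: 33^9 ≡ 39 (mod 59).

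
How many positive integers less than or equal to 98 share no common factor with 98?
42

98 = 2 × 7^2
φ(n) = n × ∏(1 - 1/p) for each prime p dividing n
φ(98) = 98 × (1 - 1/2) × (1 - 1/7) = 42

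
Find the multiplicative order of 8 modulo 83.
82

83 is prime, so ord(8) divides φ(83) = 82.
Divisors of 82: 1, 2, 41, 82.
Repeated squaring: 8^1 ≡ 8, 8^2 ≡ 64, 8^4 ≡ 29, 8^8 ≡ 11, 8^16 ≡ 38, 8^32 ≡ 33, 8^64 ≡ 10 (mod 83).
Test 8^d mod 83 for each divisor d in increasing order:
8^1 ≡ 8
8^2 ≡ 64
8^41 = 8^32·8^8·8^1 ≡ 82
8^82 = 8^64·8^16·8^2 ≡ 1  ← first divisor giving 1
The order is 82.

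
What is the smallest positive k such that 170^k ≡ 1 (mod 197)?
196

197 is prime, so ord(170) divides φ(197) = 196.
Divisors of 196: 1, 2, 4, 7, 14, 28, 49, 98, 196.
Repeated squaring: 170^1 ≡ 170, 170^2 ≡ 138, 170^4 ≡ 132, 170^8 ≡ 88, 170^16 ≡ 61, 170^32 ≡ 175, 170^64 ≡ 90, 170^128 ≡ 23 (mod 197).
Test 170^d mod 197 for each divisor d in increasing order:
170^1 ≡ 170
170^2 ≡ 138
170^4 ≡ 132
170^7 = 170^4·170^2·170^1 ≡ 77
170^14 = 170^8·170^4·170^2 ≡ 19
170^28 = 170^16·170^8·170^4 ≡ 164
170^49 = 170^32·170^16·170^1 ≡ 183
170^98 = 170^64·170^32·170^2 ≡ 196
170^196 = 170^128·170^64·170^4 ≡ 1  ← first divisor giving 1
The order is 196.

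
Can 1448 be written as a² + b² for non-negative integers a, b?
2² + 38² (a=2, b=38)

Factorization: 1448 = 2^3 × 181
By Fermat: n is sum of two squares iff every prime p ≡ 3 (mod 4) appears to even power.
All primes ≡ 3 (mod 4) appear to even power.
Search a = 0, 1, 2, … for 1448 - a² a perfect square: first hit at a = 2: 1448 - 4 = 1444 = 38².
1448 = 2² + 38² = 4 + 1444 ✓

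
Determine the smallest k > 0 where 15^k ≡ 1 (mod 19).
18

19 is prime, so ord(15) divides φ(19) = 18.
Divisors of 18: 1, 2, 3, 6, 9, 18.
Repeated squaring: 15^1 ≡ 15, 15^2 ≡ 16, 15^4 ≡ 9, 15^8 ≡ 5, 15^16 ≡ 6 (mod 19).
Test 15^d mod 19 for each divisor d in increasing order:
15^1 ≡ 15
15^2 ≡ 16
15^3 = 15^2·15^1 ≡ 12
15^6 = 15^4·15^2 ≡ 11
15^9 = 15^8·15^1 ≡ 18
15^18 = 15^16·15^2 ≡ 1  ← first divisor giving 1
The order is 18.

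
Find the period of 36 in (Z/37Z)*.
2

37 is prime, so ord(36) divides φ(37) = 36.
Divisors of 36: 1, 2, 3, 4, 6, 9, 12, 18, 36.
Repeated squaring: 36^1 ≡ 36, 36^2 ≡ 1, 36^4 ≡ 1, 36^8 ≡ 1, 36^16 ≡ 1, 36^32 ≡ 1 (mod 37).
Test 36^d mod 37 for each divisor d in increasing order:
36^1 ≡ 36
36^2 ≡ 1  ← first divisor giving 1
The order is 2.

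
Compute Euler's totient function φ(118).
58

118 = 2 × 59
φ(n) = n × ∏(1 - 1/p) for each prime p dividing n
φ(118) = 118 × (1 - 1/2) × (1 - 1/59) = 58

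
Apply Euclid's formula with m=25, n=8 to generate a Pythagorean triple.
(561, 400, 689)

Euclid's formula: a = m² - n², b = 2mn, c = m² + n²
m = 25, n = 8
a = 25² - 8² = 625 - 64 = 561
b = 2 × 25 × 8 = 400
c = 25² + 8² = 625 + 64 = 689
Verification: 561² + 400² = 314721 + 160000 = 474721 = 689² ✓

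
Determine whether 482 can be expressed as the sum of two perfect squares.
11² + 19² (a=11, b=19)

Factorization: 482 = 2 × 241
By Fermat: n is sum of two squares iff every prime p ≡ 3 (mod 4) appears to even power.
All primes ≡ 3 (mod 4) appear to even power.
Search a = 0, 1, 2, … for 482 - a² a perfect square: first hit at a = 11: 482 - 121 = 361 = 19².
482 = 11² + 19² = 121 + 361 ✓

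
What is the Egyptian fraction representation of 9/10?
1/2 + 1/3 + 1/15

Greedy algorithm:
9/10: ceiling(10/9) = 2, use 1/2
2/5: ceiling(5/2) = 3, use 1/3
1/15: ceiling(15/1) = 15, use 1/15
Result: 9/10 = 1/2 + 1/3 + 1/15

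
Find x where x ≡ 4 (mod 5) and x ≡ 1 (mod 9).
19

Using Chinese Remainder Theorem:
M = 5 × 9 = 45
M1 = 9, M2 = 5
y1 = 9^(-1) mod 5 = 4
y2 = 5^(-1) mod 9 = 2
x = (4×9×4 + 1×5×2) mod 45 = 19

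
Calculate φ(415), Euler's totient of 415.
328

415 = 5 × 83
φ(n) = n × ∏(1 - 1/p) for each prime p dividing n
φ(415) = 415 × (1 - 1/5) × (1 - 1/83) = 328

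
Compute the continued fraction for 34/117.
[0; 3, 2, 3, 1, 3]

Euclidean algorithm steps:
34 = 0 × 117 + 34
117 = 3 × 34 + 15
34 = 2 × 15 + 4
15 = 3 × 4 + 3
4 = 1 × 3 + 1
3 = 3 × 1 + 0
Continued fraction: [0; 3, 2, 3, 1, 3]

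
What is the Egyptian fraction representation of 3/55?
1/19 + 1/523 + 1/546535

Greedy algorithm:
3/55: ceiling(55/3) = 19, use 1/19
2/1045: ceiling(1045/2) = 523, use 1/523
1/546535: ceiling(546535/1) = 546535, use 1/546535
Result: 3/55 = 1/19 + 1/523 + 1/546535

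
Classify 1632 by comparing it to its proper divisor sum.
abundant

Proper divisors of 1632: sum = 1 + 2 + 3 + 4 + 6 + 8 + 12 + 16 + ... + 272 + 408 + 544 + 816 (23 divisors) = 2904
Since 2904 > 1632, 1632 is abundant.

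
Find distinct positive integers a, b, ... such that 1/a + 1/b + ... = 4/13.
1/4 + 1/18 + 1/468

Greedy algorithm:
4/13: ceiling(13/4) = 4, use 1/4
3/52: ceiling(52/3) = 18, use 1/18
1/468: ceiling(468/1) = 468, use 1/468
Result: 4/13 = 1/4 + 1/18 + 1/468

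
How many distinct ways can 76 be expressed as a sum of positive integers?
9289091

p(n) counts ways to write n as a sum of positive integers (order ignored).
Euler's pentagonal recurrence: p(k) = p(k-1) + p(k-2) - p(k-5) - p(k-7) + p(k-12) + p(k-15) - ... (offsets j(3j∓1)/2, signs ++--, p(0)=1, p(<0)=0).
DP table for k = 0..75: p(0)=1, p(1)=1, p(2)=2, p(3)=3, p(4)=5, p(5)=7, p(6)=11, p(7)=15, p(8)=22, p(9)=30, p(10)=42, p(11)=56, p(12)=77, p(13)=101, p(14)=135, p(15)=176, p(16)=231, p(17)=297, p(18)=385, p(19)=490, p(20)=627, p(21)=792, p(22)=1002, p(23)=1255, p(24)=1575, p(25)=1958, p(26)=2436, p(27)=3010, p(28)=3718, p(29)=4565, p(30)=5604, p(31)=6842, p(32)=8349, p(33)=10143, p(34)=12310, p(35)=14883, p(36)=17977, p(37)=21637, p(38)=26015, p(39)=31185, p(40)=37338, p(41)=44583, p(42)=53174, p(43)=63261, p(44)=75175, p(45)=89134, p(46)=105558, p(47)=124754, p(48)=147273, p(49)=173525, p(50)=204226, p(51)=239943, p(52)=281589, p(53)=329931, p(54)=386155, p(55)=451276, p(56)=526823, p(57)=614154, p(58)=715220, p(59)=831820, p(60)=966467, p(61)=1121505, p(62)=1300156, p(63)=1505499, p(64)=1741630, p(65)=2012558, p(66)=2323520, p(67)=2679689, p(68)=3087735, p(69)=3554345, p(70)=4087968, p(71)=4697205, p(72)=5392783, p(73)=6185689, p(74)=7089500, p(75)=8118264.
Final step: p(76) = p(75) + p(74) - p(71) - p(69) + p(64) + p(61) - p(54) - p(50) + p(41) + p(36) - p(25) - p(19) + p(6)
= 8118264 + 7089500 - 4697205 - 3554345 + 1741630 + 1121505 - 386155 - 204226 + 44583 + 17977 - 1958 - 490 + 11
= 9289091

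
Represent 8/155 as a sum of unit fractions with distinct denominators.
1/20 + 1/620

Greedy algorithm:
8/155: ceiling(155/8) = 20, use 1/20
1/620: ceiling(620/1) = 620, use 1/620
Result: 8/155 = 1/20 + 1/620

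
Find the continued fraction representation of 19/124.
[0; 6, 1, 1, 9]

Euclidean algorithm steps:
19 = 0 × 124 + 19
124 = 6 × 19 + 10
19 = 1 × 10 + 9
10 = 1 × 9 + 1
9 = 9 × 1 + 0
Continued fraction: [0; 6, 1, 1, 9]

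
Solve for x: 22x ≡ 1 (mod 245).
78

gcd(22, 245) = 1, so the inverse exists.
Extended Euclidean algorithm on (245, 22):
245 = 11 × 22 + 3  ⟹  3 = (1)·245 + (-11)·22
22 = 7 × 3 + 1  ⟹  1 = (-7)·245 + (78)·22
So (78)·22 ≡ 1 (mod 245), i.e. 22^(-1) ≡ 78 (mod 245).
Check: 22 × 78 = 1716 ≡ 1 (mod 245)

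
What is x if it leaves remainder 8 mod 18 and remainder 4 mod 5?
44

Using Chinese Remainder Theorem:
M = 18 × 5 = 90
M1 = 5, M2 = 18
y1 = 5^(-1) mod 18 = 11
y2 = 18^(-1) mod 5 = 2
x = (8×5×11 + 4×18×2) mod 90 = 44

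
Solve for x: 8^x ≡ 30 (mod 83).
6

Baby-step giant-step with step n = ⌈√83⌉ = 10.
Baby steps 8^j mod 83 (j:value) for j=0..9: 0:1, 1:8, 2:64, 3:14, 4:29, 5:66, 6:30, 7:74, 8:11, 9:5.
h = 30 is already in the table at j=6, so x = 6.
Check: 8^6 ≡ 30 (mod 83).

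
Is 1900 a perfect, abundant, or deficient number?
abundant

Proper divisors of 1900: sum = 1 + 2 + 4 + 5 + 10 + 19 + 20 + 25 + ... + 190 + 380 + 475 + 950 (17 divisors) = 2440
Since 2440 > 1900, 1900 is abundant.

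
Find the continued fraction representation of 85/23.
[3; 1, 2, 3, 2]

Euclidean algorithm steps:
85 = 3 × 23 + 16
23 = 1 × 16 + 7
16 = 2 × 7 + 2
7 = 3 × 2 + 1
2 = 2 × 1 + 0
Continued fraction: [3; 1, 2, 3, 2]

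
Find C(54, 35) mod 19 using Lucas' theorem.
2

Using Lucas' theorem:
Write n=54 and k=35 in base 19:
n in base 19: [2, 16]
k in base 19: [1, 16]
C(54,35) mod 19 = ∏ C(n_i, k_i) mod 19
Digit binomials (mod 19): C(2,1) = 2; C(16,16) = 1
Product: 2 × 1 = 2 ≡ 2 (mod 19)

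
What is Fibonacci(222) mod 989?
429

Matrix identity: Q^n = [[F_(n+1), F_n], [F_n, F_(n-1)]] with Q = [[1,1],[1,0]].
n = 222 = 11011110₂. Square-and-multiply, entries mod 989:
Q^1 = [[1,1],[1,0]]
Q^3 = (Q^1)²·Q = [[3,2],[2,1]]
Q^6 = (Q^3)² = [[13,8],[8,5]]
Q^13 = (Q^6)²·Q = [[377,233],[233,144]]
Q^27 = (Q^13)²·Q = [[342,596],[596,735]]
Q^55 = (Q^27)²·Q = [[458,427],[427,31]]
Q^111 = (Q^55)²·Q = [[573,449],[449,124]]
Q^222 = (Q^111)² = [[815,429],[429,386]]
F_222 mod 989 = Q^222[0][1] = 429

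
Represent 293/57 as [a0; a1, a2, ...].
[5; 7, 8]

Euclidean algorithm steps:
293 = 5 × 57 + 8
57 = 7 × 8 + 1
8 = 8 × 1 + 0
Continued fraction: [5; 7, 8]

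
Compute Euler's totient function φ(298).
148

298 = 2 × 149
φ(n) = n × ∏(1 - 1/p) for each prime p dividing n
φ(298) = 298 × (1 - 1/2) × (1 - 1/149) = 148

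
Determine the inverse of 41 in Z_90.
11

gcd(41, 90) = 1, so the inverse exists.
Extended Euclidean algorithm on (90, 41):
90 = 2 × 41 + 8  ⟹  8 = (1)·90 + (-2)·41
41 = 5 × 8 + 1  ⟹  1 = (-5)·90 + (11)·41
So (11)·41 ≡ 1 (mod 90), i.e. 41^(-1) ≡ 11 (mod 90).
Check: 41 × 11 = 451 ≡ 1 (mod 90)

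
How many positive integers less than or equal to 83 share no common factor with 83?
82

83 = 83
φ(n) = n × ∏(1 - 1/p) for each prime p dividing n
φ(83) = 83 × (1 - 1/83) = 82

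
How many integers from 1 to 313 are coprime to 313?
312

313 = 313
φ(n) = n × ∏(1 - 1/p) for each prime p dividing n
φ(313) = 313 × (1 - 1/313) = 312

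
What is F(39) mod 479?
263

Matrix identity: Q^n = [[F_(n+1), F_n], [F_n, F_(n-1)]] with Q = [[1,1],[1,0]].
n = 39 = 100111₂. Square-and-multiply, entries mod 479:
Q^1 = [[1,1],[1,0]]
Q^2 = (Q^1)² = [[2,1],[1,1]]
Q^4 = (Q^2)² = [[5,3],[3,2]]
Q^9 = (Q^4)²·Q = [[55,34],[34,21]]
Q^19 = (Q^9)²·Q = [[59,349],[349,189]]
Q^39 = (Q^19)²·Q = [[116,263],[263,332]]
F_39 mod 479 = Q^39[0][1] = 263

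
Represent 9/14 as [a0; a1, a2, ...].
[0; 1, 1, 1, 4]

Euclidean algorithm steps:
9 = 0 × 14 + 9
14 = 1 × 9 + 5
9 = 1 × 5 + 4
5 = 1 × 4 + 1
4 = 4 × 1 + 0
Continued fraction: [0; 1, 1, 1, 4]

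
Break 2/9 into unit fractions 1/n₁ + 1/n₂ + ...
1/5 + 1/45

Greedy algorithm:
2/9: ceiling(9/2) = 5, use 1/5
1/45: ceiling(45/1) = 45, use 1/45
Result: 2/9 = 1/5 + 1/45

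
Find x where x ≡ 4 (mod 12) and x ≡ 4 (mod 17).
4

Using Chinese Remainder Theorem:
M = 12 × 17 = 204
M1 = 17, M2 = 12
y1 = 17^(-1) mod 12 = 5
y2 = 12^(-1) mod 17 = 10
x = (4×17×5 + 4×12×10) mod 204 = 4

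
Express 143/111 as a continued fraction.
[1; 3, 2, 7, 2]

Euclidean algorithm steps:
143 = 1 × 111 + 32
111 = 3 × 32 + 15
32 = 2 × 15 + 2
15 = 7 × 2 + 1
2 = 2 × 1 + 0
Continued fraction: [1; 3, 2, 7, 2]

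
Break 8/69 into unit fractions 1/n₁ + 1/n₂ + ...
1/9 + 1/207

Greedy algorithm:
8/69: ceiling(69/8) = 9, use 1/9
1/207: ceiling(207/1) = 207, use 1/207
Result: 8/69 = 1/9 + 1/207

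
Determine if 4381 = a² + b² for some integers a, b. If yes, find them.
5² + 66² (a=5, b=66)

Factorization: 4381 = 13 × 337
By Fermat: n is sum of two squares iff every prime p ≡ 3 (mod 4) appears to even power.
All primes ≡ 3 (mod 4) appear to even power.
Search a = 0, 1, 2, … for 4381 - a² a perfect square: first hit at a = 5: 4381 - 25 = 4356 = 66².
4381 = 5² + 66² = 25 + 4356 ✓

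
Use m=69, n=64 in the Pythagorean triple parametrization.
(665, 8832, 8857)

Euclid's formula: a = m² - n², b = 2mn, c = m² + n²
m = 69, n = 64
a = 69² - 64² = 4761 - 4096 = 665
b = 2 × 69 × 64 = 8832
c = 69² + 64² = 4761 + 4096 = 8857
Verification: 665² + 8832² = 442225 + 78004224 = 78446449 = 8857² ✓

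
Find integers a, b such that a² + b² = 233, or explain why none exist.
8² + 13² (a=8, b=13)

Factorization: 233 = 233
By Fermat: n is sum of two squares iff every prime p ≡ 3 (mod 4) appears to even power.
All primes ≡ 3 (mod 4) appear to even power.
Search a = 0, 1, 2, … for 233 - a² a perfect square: first hit at a = 8: 233 - 64 = 169 = 13².
233 = 8² + 13² = 64 + 169 ✓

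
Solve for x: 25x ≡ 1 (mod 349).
14

gcd(25, 349) = 1, so the inverse exists.
Extended Euclidean algorithm on (349, 25):
349 = 13 × 25 + 24  ⟹  24 = (1)·349 + (-13)·25
25 = 1 × 24 + 1  ⟹  1 = (-1)·349 + (14)·25
So (14)·25 ≡ 1 (mod 349), i.e. 25^(-1) ≡ 14 (mod 349).
Check: 25 × 14 = 350 ≡ 1 (mod 349)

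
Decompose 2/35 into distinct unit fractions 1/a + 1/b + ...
1/18 + 1/630

Greedy algorithm:
2/35: ceiling(35/2) = 18, use 1/18
1/630: ceiling(630/1) = 630, use 1/630
Result: 2/35 = 1/18 + 1/630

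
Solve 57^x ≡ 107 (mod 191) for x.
30

Baby-step giant-step with step n = ⌈√191⌉ = 14.
Baby steps 57^j mod 191 (j:value) for j=0..13: 0:1, 1:57, 2:2, 3:114, 4:4, 5:37, 6:8, 7:74, 8:16, 9:148, 10:32, 11:105, 12:64, 13:19.
Giant-step multiplier: 57^(-14) ≡ 57^(190-14) = 57^176 ≡ 97 (mod 191).
Giant steps γ_i = 107·97^i mod 191: γ_0=107, γ_1=65, γ_2=2 (in table at j=2).
x = i·n + j = 2·14 + 2 = 30.
Check: 57^30 ≡ 107 (mod 191).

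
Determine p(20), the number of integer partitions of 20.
627

p(n) counts ways to write n as a sum of positive integers (order ignored).
Euler's pentagonal recurrence: p(k) = p(k-1) + p(k-2) - p(k-5) - p(k-7) + p(k-12) + p(k-15) - ... (offsets j(3j∓1)/2, signs ++--, p(0)=1, p(<0)=0).
DP table for k = 0..19: p(0)=1, p(1)=1, p(2)=2, p(3)=3, p(4)=5, p(5)=7, p(6)=11, p(7)=15, p(8)=22, p(9)=30, p(10)=42, p(11)=56, p(12)=77, p(13)=101, p(14)=135, p(15)=176, p(16)=231, p(17)=297, p(18)=385, p(19)=490.
Final step: p(20) = p(19) + p(18) - p(15) - p(13) + p(8) + p(5)
= 490 + 385 - 176 - 101 + 22 + 7
= 627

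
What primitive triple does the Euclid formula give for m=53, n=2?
(2805, 212, 2813)

Euclid's formula: a = m² - n², b = 2mn, c = m² + n²
m = 53, n = 2
a = 53² - 2² = 2809 - 4 = 2805
b = 2 × 53 × 2 = 212
c = 53² + 2² = 2809 + 4 = 2813
Verification: 2805² + 212² = 7868025 + 44944 = 7912969 = 2813² ✓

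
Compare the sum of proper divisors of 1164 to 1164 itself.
abundant

Proper divisors of 1164: sum = 1 + 2 + 3 + 4 + 6 + 12 + 97 + 194 + 291 + 388 + 582 = 1580
Since 1580 > 1164, 1164 is abundant.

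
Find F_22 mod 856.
591

Matrix identity: Q^n = [[F_(n+1), F_n], [F_n, F_(n-1)]] with Q = [[1,1],[1,0]].
n = 22 = 10110₂. Square-and-multiply, entries mod 856:
Q^1 = [[1,1],[1,0]]
Q^2 = (Q^1)² = [[2,1],[1,1]]
Q^5 = (Q^2)²·Q = [[8,5],[5,3]]
Q^11 = (Q^5)²·Q = [[144,89],[89,55]]
Q^22 = (Q^11)² = [[409,591],[591,674]]
F_22 mod 856 = Q^22[0][1] = 591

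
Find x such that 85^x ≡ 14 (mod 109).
37

Baby-step giant-step with step n = ⌈√109⌉ = 11.
Baby steps 85^j mod 109 (j:value) for j=0..10: 0:1, 1:85, 2:31, 3:19, 4:89, 5:44, 6:34, 7:56, 8:73, 9:101, 10:83.
Giant-step multiplier: 85^(-11) ≡ 85^(108-11) = 85^97 ≡ 69 (mod 109).
Giant steps γ_i = 14·69^i mod 109: γ_0=14, γ_1=94, γ_2=55, γ_3=89 (in table at j=4).
x = i·n + j = 3·11 + 4 = 37.
Check: 85^37 ≡ 14 (mod 109).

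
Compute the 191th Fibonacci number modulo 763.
687

Matrix identity: Q^n = [[F_(n+1), F_n], [F_n, F_(n-1)]] with Q = [[1,1],[1,0]].
n = 191 = 10111111₂. Square-and-multiply, entries mod 763:
Q^1 = [[1,1],[1,0]]
Q^2 = (Q^1)² = [[2,1],[1,1]]
Q^5 = (Q^2)²·Q = [[8,5],[5,3]]
Q^11 = (Q^5)²·Q = [[144,89],[89,55]]
Q^23 = (Q^11)²·Q = [[588,426],[426,162]]
Q^47 = (Q^23)²·Q = [[553,750],[750,566]]
Q^95 = (Q^47)²·Q = [[728,15],[15,713]]
Q^191 = (Q^95)²·Q = [[175,687],[687,251]]
F_191 mod 763 = Q^191[0][1] = 687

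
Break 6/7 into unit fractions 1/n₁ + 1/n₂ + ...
1/2 + 1/3 + 1/42

Greedy algorithm:
6/7: ceiling(7/6) = 2, use 1/2
5/14: ceiling(14/5) = 3, use 1/3
1/42: ceiling(42/1) = 42, use 1/42
Result: 6/7 = 1/2 + 1/3 + 1/42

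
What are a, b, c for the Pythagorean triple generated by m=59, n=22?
(2997, 2596, 3965)

Euclid's formula: a = m² - n², b = 2mn, c = m² + n²
m = 59, n = 22
a = 59² - 22² = 3481 - 484 = 2997
b = 2 × 59 × 22 = 2596
c = 59² + 22² = 3481 + 484 = 3965
Verification: 2997² + 2596² = 8982009 + 6739216 = 15721225 = 3965² ✓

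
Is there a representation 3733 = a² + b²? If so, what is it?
22² + 57² (a=22, b=57)

Factorization: 3733 = 3733
By Fermat: n is sum of two squares iff every prime p ≡ 3 (mod 4) appears to even power.
All primes ≡ 3 (mod 4) appear to even power.
Search a = 0, 1, 2, … for 3733 - a² a perfect square: first hit at a = 22: 3733 - 484 = 3249 = 57².
3733 = 22² + 57² = 484 + 3249 ✓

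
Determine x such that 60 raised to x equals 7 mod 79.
37

Baby-step giant-step with step n = ⌈√79⌉ = 9.
Baby steps 60^j mod 79 (j:value) for j=0..8: 0:1, 1:60, 2:45, 3:14, 4:50, 5:77, 6:38, 7:68, 8:51.
Giant-step multiplier: 60^(-9) ≡ 60^(78-9) = 60^69 ≡ 15 (mod 79).
Giant steps γ_i = 7·15^i mod 79: γ_0=7, γ_1=26, γ_2=74, γ_3=4, γ_4=60 (in table at j=1).
x = i·n + j = 4·9 + 1 = 37.
Check: 60^37 ≡ 7 (mod 79).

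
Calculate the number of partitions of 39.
31185

p(n) counts ways to write n as a sum of positive integers (order ignored).
Euler's pentagonal recurrence: p(k) = p(k-1) + p(k-2) - p(k-5) - p(k-7) + p(k-12) + p(k-15) - ... (offsets j(3j∓1)/2, signs ++--, p(0)=1, p(<0)=0).
DP table for k = 0..38: p(0)=1, p(1)=1, p(2)=2, p(3)=3, p(4)=5, p(5)=7, p(6)=11, p(7)=15, p(8)=22, p(9)=30, p(10)=42, p(11)=56, p(12)=77, p(13)=101, p(14)=135, p(15)=176, p(16)=231, p(17)=297, p(18)=385, p(19)=490, p(20)=627, p(21)=792, p(22)=1002, p(23)=1255, p(24)=1575, p(25)=1958, p(26)=2436, p(27)=3010, p(28)=3718, p(29)=4565, p(30)=5604, p(31)=6842, p(32)=8349, p(33)=10143, p(34)=12310, p(35)=14883, p(36)=17977, p(37)=21637, p(38)=26015.
Final step: p(39) = p(38) + p(37) - p(34) - p(32) + p(27) + p(24) - p(17) - p(13) + p(4)
= 26015 + 21637 - 12310 - 8349 + 3010 + 1575 - 297 - 101 + 5
= 31185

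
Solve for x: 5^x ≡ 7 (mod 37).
28

Baby-step giant-step with step n = ⌈√37⌉ = 7.
Baby steps 5^j mod 37 (j:value) for j=0..6: 0:1, 1:5, 2:25, 3:14, 4:33, 5:17, 6:11.
Giant-step multiplier: 5^(-7) ≡ 5^(36-7) = 5^29 ≡ 35 (mod 37).
Giant steps γ_i = 7·35^i mod 37: γ_0=7, γ_1=23, γ_2=28, γ_3=18, γ_4=1 (in table at j=0).
x = i·n + j = 4·7 + 0 = 28.
Check: 5^28 ≡ 7 (mod 37).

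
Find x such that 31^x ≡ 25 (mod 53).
6

Baby-step giant-step with step n = ⌈√53⌉ = 8.
Baby steps 31^j mod 53 (j:value) for j=0..7: 0:1, 1:31, 2:7, 3:5, 4:49, 5:35, 6:25, 7:33.
h = 25 is already in the table at j=6, so x = 6.
Check: 31^6 ≡ 25 (mod 53).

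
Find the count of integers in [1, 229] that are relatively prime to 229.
228

229 = 229
φ(n) = n × ∏(1 - 1/p) for each prime p dividing n
φ(229) = 229 × (1 - 1/229) = 228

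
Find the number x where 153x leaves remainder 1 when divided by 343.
139

gcd(153, 343) = 1, so the inverse exists.
Extended Euclidean algorithm on (343, 153):
343 = 2 × 153 + 37  ⟹  37 = (1)·343 + (-2)·153
153 = 4 × 37 + 5  ⟹  5 = (-4)·343 + (9)·153
37 = 7 × 5 + 2  ⟹  2 = (29)·343 + (-65)·153
5 = 2 × 2 + 1  ⟹  1 = (-62)·343 + (139)·153
So (139)·153 ≡ 1 (mod 343), i.e. 153^(-1) ≡ 139 (mod 343).
Check: 153 × 139 = 21267 ≡ 1 (mod 343)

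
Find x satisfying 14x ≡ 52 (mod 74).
x ≡ 9 (mod 37)

gcd(14, 74) = 2, which divides 52, so solutions exist.
Divide through by 2: 7x ≡ 26 (mod 37).
Find 7^(-1) mod 37 by the extended Euclidean algorithm:
37 = 5 × 7 + 2  ⟹  2 = (1)·37 + (-5)·7
7 = 3 × 2 + 1  ⟹  1 = (-3)·37 + (16)·7
So (16)·7 ≡ 1 (mod 37), i.e. 7^(-1) ≡ 16 (mod 37).
x ≡ 16 × 26 = 416 ≡ 9 (mod 37).
Check: 14 × 9 = 126 ≡ 52 (mod 74).
x ≡ 9 (mod 37), giving 2 solutions mod 74.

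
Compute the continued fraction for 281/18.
[15; 1, 1, 1, 1, 3]

Euclidean algorithm steps:
281 = 15 × 18 + 11
18 = 1 × 11 + 7
11 = 1 × 7 + 4
7 = 1 × 4 + 3
4 = 1 × 3 + 1
3 = 3 × 1 + 0
Continued fraction: [15; 1, 1, 1, 1, 3]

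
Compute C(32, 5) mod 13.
6

Using Lucas' theorem:
Write n=32 and k=5 in base 13:
n in base 13: [2, 6]
k in base 13: [0, 5]
C(32,5) mod 13 = ∏ C(n_i, k_i) mod 13
Digit binomials (mod 13): C(2,0) = 1; C(6,5) = 6
Product: 1 × 6 = 6 ≡ 6 (mod 13)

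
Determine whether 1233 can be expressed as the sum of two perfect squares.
12² + 33² (a=12, b=33)

Factorization: 1233 = 3^2 × 137
By Fermat: n is sum of two squares iff every prime p ≡ 3 (mod 4) appears to even power.
All primes ≡ 3 (mod 4) appear to even power.
Search a = 0, 1, 2, … for 1233 - a² a perfect square: first hit at a = 12: 1233 - 144 = 1089 = 33².
1233 = 12² + 33² = 144 + 1089 ✓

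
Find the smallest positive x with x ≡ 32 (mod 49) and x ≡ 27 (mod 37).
767

Using Chinese Remainder Theorem:
M = 49 × 37 = 1813
M1 = 37, M2 = 49
y1 = 37^(-1) mod 49 = 4
y2 = 49^(-1) mod 37 = 34
x = (32×37×4 + 27×49×34) mod 1813 = 767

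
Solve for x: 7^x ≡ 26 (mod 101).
63

Baby-step giant-step with step n = ⌈√101⌉ = 11.
Baby steps 7^j mod 101 (j:value) for j=0..10: 0:1, 1:7, 2:49, 3:40, 4:78, 5:41, 6:85, 7:90, 8:24, 9:67, 10:65.
Giant-step multiplier: 7^(-11) ≡ 7^(100-11) = 7^89 ≡ 2 (mod 101).
Giant steps γ_i = 26·2^i mod 101: γ_0=26, γ_1=52, γ_2=3, γ_3=6, γ_4=12, γ_5=24 (in table at j=8).
x = i·n + j = 5·11 + 8 = 63.
Check: 7^63 ≡ 26 (mod 101).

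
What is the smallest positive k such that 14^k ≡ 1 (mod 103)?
17

103 is prime, so ord(14) divides φ(103) = 102.
Divisors of 102: 1, 2, 3, 6, 17, 34, 51, 102.
Repeated squaring: 14^1 ≡ 14, 14^2 ≡ 93, 14^4 ≡ 100, 14^8 ≡ 9, 14^16 ≡ 81, 14^32 ≡ 72, 14^64 ≡ 34 (mod 103).
Test 14^d mod 103 for each divisor d in increasing order:
14^1 ≡ 14
14^2 ≡ 93
14^3 = 14^2·14^1 ≡ 66
14^6 = 14^4·14^2 ≡ 30
14^17 = 14^16·14^1 ≡ 1  ← first divisor giving 1
The order is 17.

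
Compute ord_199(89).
99

199 is prime, so ord(89) divides φ(199) = 198.
Divisors of 198: 1, 2, 3, 6, 9, 11, 18, 22, 33, 66, 99, 198.
Repeated squaring: 89^1 ≡ 89, 89^2 ≡ 160, 89^4 ≡ 128, 89^8 ≡ 66, 89^16 ≡ 177, 89^32 ≡ 86, 89^64 ≡ 33, 89^128 ≡ 94 (mod 199).
Test 89^d mod 199 for each divisor d in increasing order:
89^1 ≡ 89
89^2 ≡ 160
89^3 = 89^2·89^1 ≡ 111
89^6 = 89^4·89^2 ≡ 182
89^9 = 89^8·89^1 ≡ 103
89^11 = 89^8·89^2·89^1 ≡ 162
89^18 = 89^16·89^2 ≡ 62
89^22 = 89^16·89^4·89^2 ≡ 175
89^33 = 89^32·89^1 ≡ 92
89^66 = 89^64·89^2 ≡ 106
89^99 = 89^64·89^32·89^2·89^1 ≡ 1  ← first divisor giving 1
The order is 99.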